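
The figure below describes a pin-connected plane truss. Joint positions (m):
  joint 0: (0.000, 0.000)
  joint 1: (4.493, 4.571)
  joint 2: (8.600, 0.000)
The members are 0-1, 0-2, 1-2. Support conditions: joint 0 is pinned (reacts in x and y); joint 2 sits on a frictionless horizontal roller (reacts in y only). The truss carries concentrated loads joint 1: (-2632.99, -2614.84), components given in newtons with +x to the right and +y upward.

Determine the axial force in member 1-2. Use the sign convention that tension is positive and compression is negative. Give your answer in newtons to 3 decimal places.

N=3 nodes, M=3 members, R=3 reactions → 2N=6, M+R=6
member 0 (0-1): L=6.4095, (cx,cy)=(0.7010,0.7132)
member 1 (0-2): L=8.6000, (cx,cy)=(1.0000,0.0000)
member 2 (1-2): L=6.1450, (cx,cy)=(0.6683,-0.7439)
solve A·x = −loads:
  F[0-1] = -3713.3084 N (compression)
  F[0-2] = -29.9763 N (compression)
  F[1-2] = +44.8516 N (tension)
  Rx@0 = +2632.9900 N
  Ry@0 = +2648.2029 N
  Ry@2 = -33.3629 N

44.852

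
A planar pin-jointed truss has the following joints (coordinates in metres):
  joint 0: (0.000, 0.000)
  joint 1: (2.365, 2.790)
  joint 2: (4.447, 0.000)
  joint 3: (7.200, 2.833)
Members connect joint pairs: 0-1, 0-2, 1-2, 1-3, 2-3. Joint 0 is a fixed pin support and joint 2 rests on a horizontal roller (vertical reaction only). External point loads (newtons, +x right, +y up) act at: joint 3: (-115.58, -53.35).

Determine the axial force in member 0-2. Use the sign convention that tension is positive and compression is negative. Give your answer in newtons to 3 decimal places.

N=4 nodes, M=5 members, R=3 reactions → 2N=8, M+R=8
member 0 (0-1): L=3.6575, (cx,cy)=(0.6466,0.7628)
member 1 (0-2): L=4.4470, (cx,cy)=(1.0000,0.0000)
member 2 (1-2): L=3.4812, (cx,cy)=(0.5981,-0.8014)
member 3 (1-3): L=4.8352, (cx,cy)=(1.0000,0.0089)
member 4 (2-3): L=3.9503, (cx,cy)=(0.6969,0.7172)
solve A·x = −loads:
  F[0-1] = -53.2290 N (compression)
  F[0-2] = -81.1613 N (compression)
  F[1-2] = +49.9499 N (tension)
  F[1-3] = -64.2947 N (compression)
  F[2-3] = -73.5934 N (compression)
  Rx@0 = +115.5800 N
  Ry@0 = +40.6039 N
  Ry@2 = +12.7461 N

-81.161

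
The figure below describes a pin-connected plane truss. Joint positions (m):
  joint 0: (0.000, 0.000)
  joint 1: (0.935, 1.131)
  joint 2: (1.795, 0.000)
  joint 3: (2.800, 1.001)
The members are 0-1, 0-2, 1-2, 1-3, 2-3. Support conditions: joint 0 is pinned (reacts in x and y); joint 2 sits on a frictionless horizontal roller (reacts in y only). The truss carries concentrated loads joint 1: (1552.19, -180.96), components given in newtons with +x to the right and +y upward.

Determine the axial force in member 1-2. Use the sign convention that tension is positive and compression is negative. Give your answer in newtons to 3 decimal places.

-1347.051

N=4 nodes, M=5 members, R=3 reactions → 2N=8, M+R=8
member 0 (0-1): L=1.4674, (cx,cy)=(0.6372,0.7707)
member 1 (0-2): L=1.7950, (cx,cy)=(1.0000,0.0000)
member 2 (1-2): L=1.4208, (cx,cy)=(0.6053,-0.7960)
member 3 (1-3): L=1.8695, (cx,cy)=(0.9976,-0.0695)
member 4 (2-3): L=1.4185, (cx,cy)=(0.7085,0.7057)
solve A·x = −loads:
  F[0-1] = +1156.4506 N (tension)
  F[0-2] = +815.3423 N (tension)
  F[1-2] = -1347.0508 N (compression)
  F[1-3] = -0.0000 N (compression)
  F[2-3] = +0.0000 N (tension)
  Rx@0 = -1552.1900 N
  Ry@0 = -891.3099 N
  Ry@2 = +1072.2699 N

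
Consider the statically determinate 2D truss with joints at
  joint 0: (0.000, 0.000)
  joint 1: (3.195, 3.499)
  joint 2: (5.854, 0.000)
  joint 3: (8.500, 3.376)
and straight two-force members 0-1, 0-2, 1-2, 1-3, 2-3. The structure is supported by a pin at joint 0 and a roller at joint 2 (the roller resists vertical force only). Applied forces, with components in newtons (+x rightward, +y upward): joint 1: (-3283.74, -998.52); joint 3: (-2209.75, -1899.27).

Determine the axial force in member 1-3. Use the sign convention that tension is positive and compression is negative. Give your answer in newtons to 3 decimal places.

-708.483

N=4 nodes, M=5 members, R=3 reactions → 2N=8, M+R=8
member 0 (0-1): L=4.7383, (cx,cy)=(0.6743,0.7385)
member 1 (0-2): L=5.8540, (cx,cy)=(1.0000,0.0000)
member 2 (1-2): L=4.3947, (cx,cy)=(0.6050,-0.7962)
member 3 (1-3): L=5.3064, (cx,cy)=(0.9997,-0.0232)
member 4 (2-3): L=4.2894, (cx,cy)=(0.6169,0.7871)
solve A·x = −loads:
  F[0-1] = -3835.2471 N (compression)
  F[0-2] = -2907.3852 N (compression)
  F[1-2] = +2323.6601 N (tension)
  F[1-3] = -708.4825 N (compression)
  F[2-3] = -2433.9787 N (compression)
  Rx@0 = +5493.4900 N
  Ry@0 = +2832.1692 N
  Ry@2 = +65.6208 N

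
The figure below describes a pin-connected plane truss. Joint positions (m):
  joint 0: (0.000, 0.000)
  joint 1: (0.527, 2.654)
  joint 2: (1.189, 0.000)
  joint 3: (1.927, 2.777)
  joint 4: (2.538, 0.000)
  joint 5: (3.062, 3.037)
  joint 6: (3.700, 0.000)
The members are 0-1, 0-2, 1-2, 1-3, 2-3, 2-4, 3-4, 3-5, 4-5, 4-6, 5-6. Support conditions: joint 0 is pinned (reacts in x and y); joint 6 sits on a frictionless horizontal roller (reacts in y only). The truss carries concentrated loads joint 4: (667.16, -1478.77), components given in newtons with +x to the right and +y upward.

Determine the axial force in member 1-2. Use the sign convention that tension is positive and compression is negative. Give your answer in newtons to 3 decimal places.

N=7 nodes, M=11 members, R=3 reactions → 2N=14, M+R=14
member 0 (0-1): L=2.7058, (cx,cy)=(0.1948,0.9808)
member 1 (0-2): L=1.1890, (cx,cy)=(1.0000,0.0000)
member 2 (1-2): L=2.7353, (cx,cy)=(0.2420,-0.9703)
member 3 (1-3): L=1.4054, (cx,cy)=(0.9962,0.0875)
member 4 (2-3): L=2.8734, (cx,cy)=(0.2568,0.9665)
member 5 (2-4): L=1.3490, (cx,cy)=(1.0000,0.0000)
member 6 (3-4): L=2.8434, (cx,cy)=(0.2149,-0.9766)
member 7 (3-5): L=1.1644, (cx,cy)=(0.9748,0.2233)
member 8 (4-5): L=3.0819, (cx,cy)=(0.1700,0.9854)
member 9 (4-6): L=1.1620, (cx,cy)=(1.0000,0.0000)
member 10 (5-6): L=3.1033, (cx,cy)=(0.2056,-0.9786)
solve A·x = −loads:
  F[0-1] = -473.4810 N (compression)
  F[0-2] = +759.3778 N (tension)
  F[1-2] = +460.2076 N (tension)
  F[1-3] = -204.3813 N (compression)
  F[2-3] = -462.0253 N (compression)
  F[2-4] = +989.4233 N (tension)
  F[3-4] = +380.7437 N (tension)
  F[3-5] = -414.5448 N (compression)
  F[4-5] = +1123.2759 N (tension)
  F[4-6] = +213.0916 N (tension)
  F[5-6] = -1036.4973 N (compression)
  Rx@0 = -667.1600 N
  Ry@0 = +464.4137 N
  Ry@6 = +1014.3563 N

460.208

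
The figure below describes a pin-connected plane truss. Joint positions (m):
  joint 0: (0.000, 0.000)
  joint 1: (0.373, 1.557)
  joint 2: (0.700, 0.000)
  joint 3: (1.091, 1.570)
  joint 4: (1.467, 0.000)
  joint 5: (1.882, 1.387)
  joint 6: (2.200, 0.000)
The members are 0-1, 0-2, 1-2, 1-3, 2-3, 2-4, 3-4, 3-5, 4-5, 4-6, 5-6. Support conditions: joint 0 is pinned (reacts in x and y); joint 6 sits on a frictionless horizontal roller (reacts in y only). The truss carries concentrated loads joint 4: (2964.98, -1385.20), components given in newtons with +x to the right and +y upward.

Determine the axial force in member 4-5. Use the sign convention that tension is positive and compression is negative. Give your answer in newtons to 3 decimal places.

N=7 nodes, M=11 members, R=3 reactions → 2N=14, M+R=14
member 0 (0-1): L=1.6011, (cx,cy)=(0.2330,0.9725)
member 1 (0-2): L=0.7000, (cx,cy)=(1.0000,0.0000)
member 2 (1-2): L=1.5910, (cx,cy)=(0.2055,-0.9786)
member 3 (1-3): L=0.7181, (cx,cy)=(0.9998,0.0181)
member 4 (2-3): L=1.6180, (cx,cy)=(0.2417,0.9704)
member 5 (2-4): L=0.7670, (cx,cy)=(1.0000,0.0000)
member 6 (3-4): L=1.6144, (cx,cy)=(0.2329,-0.9725)
member 7 (3-5): L=0.8119, (cx,cy)=(0.9743,-0.2254)
member 8 (4-5): L=1.4478, (cx,cy)=(0.2867,0.9580)
member 9 (4-6): L=0.7330, (cx,cy)=(1.0000,0.0000)
member 10 (5-6): L=1.4230, (cx,cy)=(0.2235,-0.9747)
solve A·x = −loads:
  F[0-1] = -474.5822 N (compression)
  F[0-2] = +3075.5441 N (tension)
  F[1-2] = +467.7678 N (tension)
  F[1-3] = -206.7407 N (compression)
  F[2-3] = -471.7638 N (compression)
  F[2-4] = +3285.6947 N (tension)
  F[3-4] = +583.1831 N (tension)
  F[3-5] = -468.5993 N (compression)
  F[4-5] = +853.8879 N (tension)
  F[4-6] = +211.7730 N (tension)
  F[5-6] = -947.6424 N (compression)
  Rx@0 = -2964.9800 N
  Ry@0 = +461.5235 N
  Ry@6 = +923.6765 N

853.888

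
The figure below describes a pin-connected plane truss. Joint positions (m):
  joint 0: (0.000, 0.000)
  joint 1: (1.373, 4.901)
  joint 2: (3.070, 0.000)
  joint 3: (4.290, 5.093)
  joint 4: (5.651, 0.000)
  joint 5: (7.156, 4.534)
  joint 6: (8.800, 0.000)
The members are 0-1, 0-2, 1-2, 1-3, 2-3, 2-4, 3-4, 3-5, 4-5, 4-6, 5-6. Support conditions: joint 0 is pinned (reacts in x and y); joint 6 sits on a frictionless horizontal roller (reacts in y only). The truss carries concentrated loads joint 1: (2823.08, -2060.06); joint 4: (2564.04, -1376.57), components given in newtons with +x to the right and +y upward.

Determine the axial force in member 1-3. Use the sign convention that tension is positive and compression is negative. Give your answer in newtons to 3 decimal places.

N=7 nodes, M=11 members, R=3 reactions → 2N=14, M+R=14
member 0 (0-1): L=5.0897, (cx,cy)=(0.2698,0.9629)
member 1 (0-2): L=3.0700, (cx,cy)=(1.0000,0.0000)
member 2 (1-2): L=5.1865, (cx,cy)=(0.3272,-0.9450)
member 3 (1-3): L=2.9233, (cx,cy)=(0.9978,0.0657)
member 4 (2-3): L=5.2371, (cx,cy)=(0.2330,0.9725)
member 5 (2-4): L=2.5810, (cx,cy)=(1.0000,0.0000)
member 6 (3-4): L=5.2717, (cx,cy)=(0.2582,-0.9661)
member 7 (3-5): L=2.9200, (cx,cy)=(0.9815,-0.1914)
member 8 (4-5): L=4.7773, (cx,cy)=(0.3150,0.9491)
member 9 (4-6): L=3.1490, (cx,cy)=(1.0000,0.0000)
member 10 (5-6): L=4.8229, (cx,cy)=(0.3409,-0.9401)
solve A·x = −loads:
  F[0-1] = -684.3443 N (compression)
  F[0-2] = +5571.7295 N (tension)
  F[1-2] = -1654.4931 N (compression)
  F[1-3] = -2471.6817 N (compression)
  F[2-3] = +1607.6538 N (tension)
  F[2-4] = +4655.8754 N (tension)
  F[3-4] = -1084.4547 N (compression)
  F[3-5] = -1846.0038 N (compression)
  F[4-5] = +2554.3267 N (tension)
  F[4-6] = +1007.1607 N (tension)
  F[5-6] = -2954.6145 N (compression)
  Rx@0 = -5387.1200 N
  Ry@0 = +658.9738 N
  Ry@6 = +2777.6562 N

-2471.682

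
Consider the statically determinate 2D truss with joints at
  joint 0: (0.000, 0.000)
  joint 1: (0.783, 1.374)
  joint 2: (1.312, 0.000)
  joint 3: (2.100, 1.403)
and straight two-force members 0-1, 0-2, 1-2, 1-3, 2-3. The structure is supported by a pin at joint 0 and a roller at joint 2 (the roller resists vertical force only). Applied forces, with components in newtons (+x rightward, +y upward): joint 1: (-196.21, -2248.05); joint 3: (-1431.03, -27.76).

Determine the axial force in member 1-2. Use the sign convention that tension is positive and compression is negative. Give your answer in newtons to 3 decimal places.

N=4 nodes, M=5 members, R=3 reactions → 2N=8, M+R=8
member 0 (0-1): L=1.5814, (cx,cy)=(0.4951,0.8688)
member 1 (0-2): L=1.3120, (cx,cy)=(1.0000,0.0000)
member 2 (1-2): L=1.4723, (cx,cy)=(0.3593,-0.9332)
member 3 (1-3): L=1.3173, (cx,cy)=(0.9998,0.0220)
member 4 (2-3): L=1.6091, (cx,cy)=(0.4897,0.8719)
solve A·x = −loads:
  F[0-1] = -3021.9064 N (compression)
  F[0-2] = -131.0423 N (compression)
  F[1-2] = +370.6549 N (tension)
  F[1-3] = -1433.5105 N (compression)
  F[2-3] = +4.3559 N (tension)
  Rx@0 = +1627.2400 N
  Ry@0 = +2625.5116 N
  Ry@2 = -349.7016 N

370.655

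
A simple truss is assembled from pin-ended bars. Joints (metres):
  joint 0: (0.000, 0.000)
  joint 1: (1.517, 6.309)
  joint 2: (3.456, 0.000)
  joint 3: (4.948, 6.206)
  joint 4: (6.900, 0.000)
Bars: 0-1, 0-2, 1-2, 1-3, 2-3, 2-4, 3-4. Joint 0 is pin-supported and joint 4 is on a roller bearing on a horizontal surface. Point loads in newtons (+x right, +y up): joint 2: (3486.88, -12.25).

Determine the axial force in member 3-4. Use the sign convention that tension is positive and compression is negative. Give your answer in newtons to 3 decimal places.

N=5 nodes, M=7 members, R=3 reactions → 2N=10, M+R=10
member 0 (0-1): L=6.4888, (cx,cy)=(0.2338,0.9723)
member 1 (0-2): L=3.4560, (cx,cy)=(1.0000,0.0000)
member 2 (1-2): L=6.6002, (cx,cy)=(0.2938,-0.9559)
member 3 (1-3): L=3.4325, (cx,cy)=(0.9995,-0.0300)
member 4 (2-3): L=6.3828, (cx,cy)=(0.2338,0.9723)
member 5 (2-4): L=3.4440, (cx,cy)=(1.0000,0.0000)
member 6 (3-4): L=6.5057, (cx,cy)=(0.3000,-0.9539)
solve A·x = −loads:
  F[0-1] = -6.2886 N (compression)
  F[0-2] = +3488.3502 N (tension)
  F[1-2] = +6.5028 N (tension)
  F[1-3] = -3.3821 N (compression)
  F[2-3] = +6.2061 N (tension)
  F[2-4] = +1.9299 N (tension)
  F[3-4] = -6.4320 N (compression)
  Rx@0 = -3486.8800 N
  Ry@0 = +6.1143 N
  Ry@4 = +6.1357 N

-6.432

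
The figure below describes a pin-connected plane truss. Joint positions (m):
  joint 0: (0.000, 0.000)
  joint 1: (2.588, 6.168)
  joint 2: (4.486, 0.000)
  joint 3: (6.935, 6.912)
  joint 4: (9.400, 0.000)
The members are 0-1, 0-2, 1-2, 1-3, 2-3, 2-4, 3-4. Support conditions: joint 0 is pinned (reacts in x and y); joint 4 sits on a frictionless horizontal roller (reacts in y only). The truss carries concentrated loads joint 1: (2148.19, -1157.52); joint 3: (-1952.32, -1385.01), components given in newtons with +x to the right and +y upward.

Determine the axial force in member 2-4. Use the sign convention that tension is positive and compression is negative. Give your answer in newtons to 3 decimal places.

468.785

N=5 nodes, M=7 members, R=3 reactions → 2N=10, M+R=10
member 0 (0-1): L=6.6889, (cx,cy)=(0.3869,0.9221)
member 1 (0-2): L=4.4860, (cx,cy)=(1.0000,0.0000)
member 2 (1-2): L=6.4534, (cx,cy)=(0.2941,-0.9558)
member 3 (1-3): L=4.4102, (cx,cy)=(0.9857,0.1687)
member 4 (2-3): L=7.3330, (cx,cy)=(0.3340,0.9426)
member 5 (2-4): L=4.9140, (cx,cy)=(1.0000,0.0000)
member 6 (3-4): L=7.3384, (cx,cy)=(0.3359,-0.9419)
solve A·x = −loads:
  F[0-1] = -1331.7476 N (compression)
  F[0-2] = +711.1326 N (tension)
  F[1-2] = -383.0073 N (compression)
  F[1-3] = -2587.8982 N (compression)
  F[2-3] = +388.3661 N (tension)
  F[2-4] = +468.7853 N (tension)
  F[3-4] = -1395.5901 N (compression)
  Rx@0 = -195.8700 N
  Ry@0 = +1228.0293 N
  Ry@4 = +1314.5007 N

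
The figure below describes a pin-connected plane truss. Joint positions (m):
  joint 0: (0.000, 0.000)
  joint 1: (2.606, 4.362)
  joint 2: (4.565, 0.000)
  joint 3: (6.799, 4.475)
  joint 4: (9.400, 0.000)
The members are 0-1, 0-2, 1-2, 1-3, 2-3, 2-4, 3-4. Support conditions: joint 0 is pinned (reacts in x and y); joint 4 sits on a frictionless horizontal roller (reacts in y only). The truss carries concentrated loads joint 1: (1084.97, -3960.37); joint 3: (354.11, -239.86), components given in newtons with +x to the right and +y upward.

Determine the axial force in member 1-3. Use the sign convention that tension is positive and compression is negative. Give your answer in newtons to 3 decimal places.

N=5 nodes, M=7 members, R=3 reactions → 2N=10, M+R=10
member 0 (0-1): L=5.0812, (cx,cy)=(0.5129,0.8585)
member 1 (0-2): L=4.5650, (cx,cy)=(1.0000,0.0000)
member 2 (1-2): L=4.7817, (cx,cy)=(0.4097,-0.9122)
member 3 (1-3): L=4.1945, (cx,cy)=(0.9996,0.0269)
member 4 (2-3): L=5.0016, (cx,cy)=(0.4467,0.8947)
member 5 (2-4): L=4.8350, (cx,cy)=(1.0000,0.0000)
member 6 (3-4): L=5.1760, (cx,cy)=(0.5025,-0.8646)
solve A·x = −loads:
  F[0-1] = -2628.8110 N (compression)
  F[0-2] = +2787.3290 N (tension)
  F[1-2] = -1916.2437 N (compression)
  F[1-3] = -1648.7587 N (compression)
  F[2-3] = +1953.7663 N (tension)
  F[2-4] = +1129.6133 N (tension)
  F[3-4] = -2247.9286 N (compression)
  Rx@0 = -1439.0800 N
  Ry@0 = +2256.7392 N
  Ry@4 = +1943.4908 N

-1648.759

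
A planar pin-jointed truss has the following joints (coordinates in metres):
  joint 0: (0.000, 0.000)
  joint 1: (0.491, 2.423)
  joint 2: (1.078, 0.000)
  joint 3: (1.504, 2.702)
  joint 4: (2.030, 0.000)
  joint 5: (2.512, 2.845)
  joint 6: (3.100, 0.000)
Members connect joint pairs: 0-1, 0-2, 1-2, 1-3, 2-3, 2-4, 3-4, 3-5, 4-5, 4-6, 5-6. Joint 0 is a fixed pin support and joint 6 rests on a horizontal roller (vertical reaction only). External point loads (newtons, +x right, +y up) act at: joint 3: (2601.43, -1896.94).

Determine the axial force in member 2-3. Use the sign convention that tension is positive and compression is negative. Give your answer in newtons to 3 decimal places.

N=7 nodes, M=11 members, R=3 reactions → 2N=14, M+R=14
member 0 (0-1): L=2.4722, (cx,cy)=(0.1986,0.9801)
member 1 (0-2): L=1.0780, (cx,cy)=(1.0000,0.0000)
member 2 (1-2): L=2.4931, (cx,cy)=(0.2355,-0.9719)
member 3 (1-3): L=1.0507, (cx,cy)=(0.9641,0.2655)
member 4 (2-3): L=2.7354, (cx,cy)=(0.1557,0.9878)
member 5 (2-4): L=0.9520, (cx,cy)=(1.0000,0.0000)
member 6 (3-4): L=2.7527, (cx,cy)=(0.1911,-0.9816)
member 7 (3-5): L=1.0181, (cx,cy)=(0.9901,0.1405)
member 8 (4-5): L=2.8855, (cx,cy)=(0.1670,0.9860)
member 9 (4-6): L=1.0700, (cx,cy)=(1.0000,0.0000)
member 10 (5-6): L=2.9051, (cx,cy)=(0.2024,-0.9793)
solve A·x = −loads:
  F[0-1] = +1317.0580 N (tension)
  F[0-2] = +2339.8561 N (tension)
  F[1-2] = -1175.5949 N (compression)
  F[1-3] = +558.4146 N (tension)
  F[2-3] = +1156.6575 N (tension)
  F[2-4] = +1882.9267 N (tension)
  F[3-4] = -3425.1467 N (compression)
  F[3-5] = -1240.7374 N (compression)
  F[4-5] = +3409.9433 N (tension)
  F[4-6] = +658.8415 N (tension)
  F[5-6] = -3255.1340 N (compression)
  Rx@0 = -2601.4300 N
  Ry@0 = -1290.8218 N
  Ry@6 = +3187.7618 N

1156.658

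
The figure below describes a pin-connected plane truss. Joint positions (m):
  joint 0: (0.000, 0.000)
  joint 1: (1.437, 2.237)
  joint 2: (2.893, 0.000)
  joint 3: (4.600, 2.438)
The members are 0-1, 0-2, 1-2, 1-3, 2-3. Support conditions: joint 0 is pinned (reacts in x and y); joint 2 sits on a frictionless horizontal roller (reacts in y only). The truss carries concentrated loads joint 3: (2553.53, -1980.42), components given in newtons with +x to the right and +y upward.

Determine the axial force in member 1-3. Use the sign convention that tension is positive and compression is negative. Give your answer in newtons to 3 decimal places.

N=4 nodes, M=5 members, R=3 reactions → 2N=8, M+R=8
member 0 (0-1): L=2.6588, (cx,cy)=(0.5405,0.8414)
member 1 (0-2): L=2.8930, (cx,cy)=(1.0000,0.0000)
member 2 (1-2): L=2.6691, (cx,cy)=(0.5455,-0.8381)
member 3 (1-3): L=3.1694, (cx,cy)=(0.9980,0.0634)
member 4 (2-3): L=2.9762, (cx,cy)=(0.5736,0.8192)
solve A·x = −loads:
  F[0-1] = +3946.5277 N (tension)
  F[0-2] = +420.5406 N (tension)
  F[1-2] = -3649.1794 N (compression)
  F[1-3] = +4131.9411 N (tension)
  F[2-3] = -2737.4884 N (compression)
  Rx@0 = -2553.5300 N
  Ry@0 = -3320.4573 N
  Ry@2 = +5300.8773 N

4131.941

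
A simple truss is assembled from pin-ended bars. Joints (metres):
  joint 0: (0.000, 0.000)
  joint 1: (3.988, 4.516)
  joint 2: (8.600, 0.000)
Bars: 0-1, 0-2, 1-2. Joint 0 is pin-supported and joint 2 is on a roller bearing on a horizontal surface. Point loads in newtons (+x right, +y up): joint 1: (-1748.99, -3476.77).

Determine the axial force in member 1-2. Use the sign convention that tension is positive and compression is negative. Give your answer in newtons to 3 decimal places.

N=3 nodes, M=3 members, R=3 reactions → 2N=6, M+R=6
member 0 (0-1): L=6.0248, (cx,cy)=(0.6619,0.7496)
member 1 (0-2): L=8.6000, (cx,cy)=(1.0000,0.0000)
member 2 (1-2): L=6.4548, (cx,cy)=(0.7145,-0.6996)
solve A·x = −loads:
  F[0-1] = -3712.7352 N (compression)
  F[0-2] = +708.5771 N (tension)
  F[1-2] = -991.7049 N (compression)
  Rx@0 = +1748.9900 N
  Ry@0 = +2782.9421 N
  Ry@2 = +693.8279 N

-991.705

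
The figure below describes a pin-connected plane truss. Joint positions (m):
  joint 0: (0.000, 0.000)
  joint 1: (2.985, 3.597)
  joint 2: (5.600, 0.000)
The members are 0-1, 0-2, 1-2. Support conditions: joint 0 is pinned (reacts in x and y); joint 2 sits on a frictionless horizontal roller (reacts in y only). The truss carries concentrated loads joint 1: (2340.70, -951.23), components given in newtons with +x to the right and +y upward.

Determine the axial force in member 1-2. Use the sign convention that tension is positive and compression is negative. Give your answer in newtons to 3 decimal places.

N=3 nodes, M=3 members, R=3 reactions → 2N=6, M+R=6
member 0 (0-1): L=4.6743, (cx,cy)=(0.6386,0.7695)
member 1 (0-2): L=5.6000, (cx,cy)=(1.0000,0.0000)
member 2 (1-2): L=4.4471, (cx,cy)=(0.5880,-0.8088)
solve A·x = −loads:
  F[0-1] = +1376.5346 N (tension)
  F[0-2] = +1461.6384 N (tension)
  F[1-2] = -2485.6755 N (compression)
  Rx@0 = -2340.7000 N
  Ry@0 = -1059.2913 N
  Ry@2 = +2010.5213 N

-2485.676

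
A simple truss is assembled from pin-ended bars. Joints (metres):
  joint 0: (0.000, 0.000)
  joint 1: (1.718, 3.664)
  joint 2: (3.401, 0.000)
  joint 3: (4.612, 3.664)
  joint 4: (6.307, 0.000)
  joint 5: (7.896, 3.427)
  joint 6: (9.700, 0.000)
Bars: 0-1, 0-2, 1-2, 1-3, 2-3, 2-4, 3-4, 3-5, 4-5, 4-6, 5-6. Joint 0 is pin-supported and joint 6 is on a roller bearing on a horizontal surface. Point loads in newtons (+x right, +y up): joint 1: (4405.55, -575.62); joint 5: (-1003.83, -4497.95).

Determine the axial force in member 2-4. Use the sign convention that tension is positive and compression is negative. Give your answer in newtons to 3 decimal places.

2947.988

N=7 nodes, M=11 members, R=3 reactions → 2N=14, M+R=14
member 0 (0-1): L=4.0468, (cx,cy)=(0.4245,0.9054)
member 1 (0-2): L=3.4010, (cx,cy)=(1.0000,0.0000)
member 2 (1-2): L=4.0320, (cx,cy)=(0.4174,-0.9087)
member 3 (1-3): L=2.8940, (cx,cy)=(1.0000,0.0000)
member 4 (2-3): L=3.8589, (cx,cy)=(0.3138,0.9495)
member 5 (2-4): L=2.9060, (cx,cy)=(1.0000,0.0000)
member 6 (3-4): L=4.0371, (cx,cy)=(0.4199,-0.9076)
member 7 (3-5): L=3.2925, (cx,cy)=(0.9974,-0.0720)
member 8 (4-5): L=3.7775, (cx,cy)=(0.4207,0.9072)
member 9 (4-6): L=3.3930, (cx,cy)=(1.0000,0.0000)
member 10 (5-6): L=3.8728, (cx,cy)=(0.4658,-0.8849)
solve A·x = −loads:
  F[0-1] = -0.8074 N (compression)
  F[0-2] = +3402.0628 N (tension)
  F[1-2] = -632.6360 N (compression)
  F[1-3] = -4141.8267 N (compression)
  F[2-3] = +605.4754 N (tension)
  F[2-4] = +2947.9883 N (tension)
  F[3-4] = -330.2149 N (compression)
  F[3-5] = -3823.0917 N (compression)
  F[4-5] = +330.3486 N (tension)
  F[4-6] = +2670.3827 N (tension)
  F[5-6] = -5732.7689 N (compression)
  Rx@0 = -3401.7200 N
  Ry@0 = +0.7310 N
  Ry@6 = +5072.8390 N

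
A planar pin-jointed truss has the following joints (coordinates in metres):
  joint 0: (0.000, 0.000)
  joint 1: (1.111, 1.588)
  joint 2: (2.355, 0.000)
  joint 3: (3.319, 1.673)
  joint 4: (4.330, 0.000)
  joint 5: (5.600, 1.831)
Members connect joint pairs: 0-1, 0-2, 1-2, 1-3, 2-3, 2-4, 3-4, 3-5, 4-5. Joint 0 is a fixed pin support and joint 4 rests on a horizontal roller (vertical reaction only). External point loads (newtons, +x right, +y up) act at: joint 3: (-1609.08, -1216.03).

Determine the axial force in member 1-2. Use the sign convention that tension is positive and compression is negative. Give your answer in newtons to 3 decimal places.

N=6 nodes, M=9 members, R=3 reactions → 2N=12, M+R=12
member 0 (0-1): L=1.9381, (cx,cy)=(0.5733,0.8194)
member 1 (0-2): L=2.3550, (cx,cy)=(1.0000,0.0000)
member 2 (1-2): L=2.0172, (cx,cy)=(0.6167,-0.7872)
member 3 (1-3): L=2.2096, (cx,cy)=(0.9993,0.0385)
member 4 (2-3): L=1.9309, (cx,cy)=(0.4993,0.8665)
member 5 (2-4): L=1.9750, (cx,cy)=(1.0000,0.0000)
member 6 (3-4): L=1.9548, (cx,cy)=(0.5172,-0.8559)
member 7 (3-5): L=2.2865, (cx,cy)=(0.9976,0.0691)
member 8 (4-5): L=2.2283, (cx,cy)=(0.5699,0.8217)
solve A·x = −loads:
  F[0-1] = -1105.2715 N (compression)
  F[0-2] = -975.4781 N (compression)
  F[1-2] = +1086.6772 N (tension)
  F[1-3] = -1304.7024 N (compression)
  F[2-3] = -987.2960 N (compression)
  F[2-4] = +187.5732 N (tension)
  F[3-4] = -362.6694 N (compression)
  F[3-5] = -0.0000 N (compression)
  F[4-5] = -0.0000 N (compression)
  Rx@0 = +1609.0800 N
  Ry@0 = +905.6345 N
  Ry@4 = +310.3955 N

1086.677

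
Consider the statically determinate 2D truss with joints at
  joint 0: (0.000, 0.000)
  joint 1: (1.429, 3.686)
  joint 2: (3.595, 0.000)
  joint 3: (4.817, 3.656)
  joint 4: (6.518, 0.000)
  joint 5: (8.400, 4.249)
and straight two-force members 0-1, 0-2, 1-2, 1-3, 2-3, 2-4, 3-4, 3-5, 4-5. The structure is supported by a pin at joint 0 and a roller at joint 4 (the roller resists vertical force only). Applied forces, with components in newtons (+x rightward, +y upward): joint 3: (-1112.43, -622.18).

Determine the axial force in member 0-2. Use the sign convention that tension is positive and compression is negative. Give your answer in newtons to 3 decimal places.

-807.579

N=6 nodes, M=9 members, R=3 reactions → 2N=12, M+R=12
member 0 (0-1): L=3.9533, (cx,cy)=(0.3615,0.9324)
member 1 (0-2): L=3.5950, (cx,cy)=(1.0000,0.0000)
member 2 (1-2): L=4.2753, (cx,cy)=(0.5066,-0.8622)
member 3 (1-3): L=3.3881, (cx,cy)=(1.0000,-0.0089)
member 4 (2-3): L=3.8548, (cx,cy)=(0.3170,0.9484)
member 5 (2-4): L=2.9230, (cx,cy)=(1.0000,0.0000)
member 6 (3-4): L=4.0323, (cx,cy)=(0.4218,-0.9067)
member 7 (3-5): L=3.6317, (cx,cy)=(0.9866,0.1633)
member 8 (4-5): L=4.6471, (cx,cy)=(0.4050,0.9143)
solve A·x = −loads:
  F[0-1] = -843.3664 N (compression)
  F[0-2] = -807.5788 N (compression)
  F[1-2] = +919.9746 N (tension)
  F[1-3] = -770.9697 N (compression)
  F[2-3] = -836.3012 N (compression)
  F[2-4] = -76.3781 N (compression)
  F[3-4] = +181.0595 N (tension)
  F[3-5] = -0.0000 N (compression)
  F[4-5] = -0.0000 N (compression)
  Rx@0 = +1112.4300 N
  Ry@0 = +786.3412 N
  Ry@4 = -164.1612 N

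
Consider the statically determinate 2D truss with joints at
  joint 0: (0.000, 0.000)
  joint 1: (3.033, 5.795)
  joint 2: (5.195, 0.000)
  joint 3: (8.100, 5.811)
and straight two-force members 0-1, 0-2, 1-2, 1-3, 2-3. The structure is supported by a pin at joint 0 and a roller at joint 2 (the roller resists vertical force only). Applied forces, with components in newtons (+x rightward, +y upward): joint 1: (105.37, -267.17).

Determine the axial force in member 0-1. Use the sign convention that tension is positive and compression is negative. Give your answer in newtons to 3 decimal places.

N=4 nodes, M=5 members, R=3 reactions → 2N=8, M+R=8
member 0 (0-1): L=6.5407, (cx,cy)=(0.4637,0.8860)
member 1 (0-2): L=5.1950, (cx,cy)=(1.0000,0.0000)
member 2 (1-2): L=6.1852, (cx,cy)=(0.3495,-0.9369)
member 3 (1-3): L=5.0670, (cx,cy)=(1.0000,0.0032)
member 4 (2-3): L=6.4967, (cx,cy)=(0.4472,0.8945)
solve A·x = −loads:
  F[0-1] = +7.1692 N (tension)
  F[0-2] = +102.0456 N (tension)
  F[1-2] = -291.9375 N (compression)
  F[1-3] = -0.0000 N (compression)
  F[2-3] = +0.0000 N (tension)
  Rx@0 = -105.3700 N
  Ry@0 = -6.3518 N
  Ry@2 = +273.5218 N

7.169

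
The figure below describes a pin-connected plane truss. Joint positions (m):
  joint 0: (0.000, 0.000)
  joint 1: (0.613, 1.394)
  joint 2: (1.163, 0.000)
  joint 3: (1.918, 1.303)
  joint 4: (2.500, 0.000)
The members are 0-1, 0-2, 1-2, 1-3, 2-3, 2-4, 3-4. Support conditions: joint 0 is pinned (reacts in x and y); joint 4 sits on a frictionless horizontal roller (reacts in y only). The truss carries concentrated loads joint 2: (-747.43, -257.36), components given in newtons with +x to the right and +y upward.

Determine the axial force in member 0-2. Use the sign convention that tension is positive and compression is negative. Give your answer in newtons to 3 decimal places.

N=5 nodes, M=7 members, R=3 reactions → 2N=10, M+R=10
member 0 (0-1): L=1.5228, (cx,cy)=(0.4025,0.9154)
member 1 (0-2): L=1.1630, (cx,cy)=(1.0000,0.0000)
member 2 (1-2): L=1.4986, (cx,cy)=(0.3670,-0.9302)
member 3 (1-3): L=1.3082, (cx,cy)=(0.9976,-0.0696)
member 4 (2-3): L=1.5059, (cx,cy)=(0.5014,0.8652)
member 5 (2-4): L=1.3370, (cx,cy)=(1.0000,0.0000)
member 6 (3-4): L=1.4271, (cx,cy)=(0.4078,-0.9131)
solve A·x = −loads:
  F[0-1] = -150.3559 N (compression)
  F[0-2] = -686.9056 N (compression)
  F[1-2] = +156.8130 N (tension)
  F[1-3] = -118.3637 N (compression)
  F[2-3] = +128.8539 N (tension)
  F[2-4] = +53.4761 N (tension)
  F[3-4] = -131.1240 N (compression)
  Rx@0 = +747.4300 N
  Ry@0 = +137.6361 N
  Ry@4 = +119.7239 N

-686.906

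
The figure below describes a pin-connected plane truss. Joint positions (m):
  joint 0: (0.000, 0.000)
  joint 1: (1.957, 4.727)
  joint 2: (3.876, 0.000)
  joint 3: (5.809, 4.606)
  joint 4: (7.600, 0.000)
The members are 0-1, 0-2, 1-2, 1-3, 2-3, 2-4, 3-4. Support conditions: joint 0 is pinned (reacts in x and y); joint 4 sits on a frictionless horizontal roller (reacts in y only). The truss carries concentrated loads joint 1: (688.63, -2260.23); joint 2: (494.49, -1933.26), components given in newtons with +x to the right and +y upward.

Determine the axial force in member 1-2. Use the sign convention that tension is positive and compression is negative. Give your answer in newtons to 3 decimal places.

-14.010

N=5 nodes, M=7 members, R=3 reactions → 2N=10, M+R=10
member 0 (0-1): L=5.1161, (cx,cy)=(0.3825,0.9239)
member 1 (0-2): L=3.8760, (cx,cy)=(1.0000,0.0000)
member 2 (1-2): L=5.1017, (cx,cy)=(0.3762,-0.9266)
member 3 (1-3): L=3.8539, (cx,cy)=(0.9995,-0.0314)
member 4 (2-3): L=4.9952, (cx,cy)=(0.3870,0.9221)
member 5 (2-4): L=3.7240, (cx,cy)=(1.0000,0.0000)
member 6 (3-4): L=4.9420, (cx,cy)=(0.3624,-0.9320)
solve A·x = −loads:
  F[0-1] = -2378.0657 N (compression)
  F[0-2] = +2092.7745 N (tension)
  F[1-2] = -14.0103 N (compression)
  F[1-3] = -1593.8003 N (compression)
  F[2-3] = +2110.6832 N (tension)
  F[2-4] = +776.2354 N (tension)
  F[3-4] = -2141.8874 N (compression)
  Rx@0 = -1183.1200 N
  Ry@0 = +2197.2084 N
  Ry@4 = +1996.2816 N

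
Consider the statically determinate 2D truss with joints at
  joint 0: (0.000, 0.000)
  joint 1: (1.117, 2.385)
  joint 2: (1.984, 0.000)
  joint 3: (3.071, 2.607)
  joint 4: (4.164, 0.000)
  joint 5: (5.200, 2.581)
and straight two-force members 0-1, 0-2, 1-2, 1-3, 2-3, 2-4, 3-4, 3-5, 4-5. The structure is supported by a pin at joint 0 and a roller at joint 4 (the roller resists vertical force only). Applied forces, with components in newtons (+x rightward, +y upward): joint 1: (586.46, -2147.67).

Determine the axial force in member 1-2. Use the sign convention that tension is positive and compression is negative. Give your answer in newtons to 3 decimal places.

N=6 nodes, M=9 members, R=3 reactions → 2N=12, M+R=12
member 0 (0-1): L=2.6336, (cx,cy)=(0.4241,0.9056)
member 1 (0-2): L=1.9840, (cx,cy)=(1.0000,0.0000)
member 2 (1-2): L=2.5377, (cx,cy)=(0.3416,-0.9398)
member 3 (1-3): L=1.9666, (cx,cy)=(0.9936,0.1129)
member 4 (2-3): L=2.8245, (cx,cy)=(0.3848,0.9230)
member 5 (2-4): L=2.1800, (cx,cy)=(1.0000,0.0000)
member 6 (3-4): L=2.8269, (cx,cy)=(0.3866,-0.9222)
member 7 (3-5): L=2.1292, (cx,cy)=(0.9999,-0.0122)
member 8 (4-5): L=2.7812, (cx,cy)=(0.3725,0.9280)
solve A·x = −loads:
  F[0-1] = -1364.4533 N (compression)
  F[0-2] = +1165.1687 N (tension)
  F[1-2] = -1067.1905 N (compression)
  F[1-3] = -805.7153 N (compression)
  F[2-3] = +1086.6677 N (tension)
  F[2-4] = +382.3700 N (tension)
  F[3-4] = -988.9331 N (compression)
  F[3-5] = +0.0000 N (tension)
  F[4-5] = -0.0000 N (compression)
  Rx@0 = -586.4600 N
  Ry@0 = +1235.6492 N
  Ry@4 = +912.0208 N

-1067.191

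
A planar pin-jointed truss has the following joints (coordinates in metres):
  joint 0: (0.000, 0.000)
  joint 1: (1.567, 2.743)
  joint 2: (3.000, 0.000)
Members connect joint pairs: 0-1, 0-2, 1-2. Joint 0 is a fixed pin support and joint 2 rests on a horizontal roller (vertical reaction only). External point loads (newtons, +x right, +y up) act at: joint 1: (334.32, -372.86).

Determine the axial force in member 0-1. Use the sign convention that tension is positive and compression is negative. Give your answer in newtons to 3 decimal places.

N=3 nodes, M=3 members, R=3 reactions → 2N=6, M+R=6
member 0 (0-1): L=3.1590, (cx,cy)=(0.4960,0.8683)
member 1 (0-2): L=3.0000, (cx,cy)=(1.0000,0.0000)
member 2 (1-2): L=3.0948, (cx,cy)=(0.4630,-0.8863)
solve A·x = −loads:
  F[0-1] = +146.9272 N (tension)
  F[0-2] = +261.4387 N (tension)
  F[1-2] = -564.6127 N (compression)
  Rx@0 = -334.3200 N
  Ry@0 = -127.5771 N
  Ry@2 = +500.4371 N

146.927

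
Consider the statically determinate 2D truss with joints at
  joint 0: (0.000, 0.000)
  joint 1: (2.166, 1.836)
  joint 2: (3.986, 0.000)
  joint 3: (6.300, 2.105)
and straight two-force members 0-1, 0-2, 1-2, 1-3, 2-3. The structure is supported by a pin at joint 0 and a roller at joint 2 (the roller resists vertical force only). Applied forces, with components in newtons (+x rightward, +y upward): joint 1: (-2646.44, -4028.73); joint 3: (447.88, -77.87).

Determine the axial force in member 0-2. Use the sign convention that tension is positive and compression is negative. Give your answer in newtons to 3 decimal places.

1077.293

N=4 nodes, M=5 members, R=3 reactions → 2N=8, M+R=8
member 0 (0-1): L=2.8394, (cx,cy)=(0.7628,0.6466)
member 1 (0-2): L=3.9860, (cx,cy)=(1.0000,0.0000)
member 2 (1-2): L=2.5852, (cx,cy)=(0.7040,-0.7102)
member 3 (1-3): L=4.1427, (cx,cy)=(0.9979,0.0649)
member 4 (2-3): L=3.1282, (cx,cy)=(0.7397,0.6729)
solve A·x = −loads:
  F[0-1] = -4294.3711 N (compression)
  F[0-2] = +1077.2934 N (tension)
  F[1-2] = -1710.2071 N (compression)
  F[1-3] = +575.7969 N (tension)
  F[2-3] = -171.2828 N (compression)
  Rx@0 = +2198.5600 N
  Ry@0 = +2776.7621 N
  Ry@2 = +1329.8379 N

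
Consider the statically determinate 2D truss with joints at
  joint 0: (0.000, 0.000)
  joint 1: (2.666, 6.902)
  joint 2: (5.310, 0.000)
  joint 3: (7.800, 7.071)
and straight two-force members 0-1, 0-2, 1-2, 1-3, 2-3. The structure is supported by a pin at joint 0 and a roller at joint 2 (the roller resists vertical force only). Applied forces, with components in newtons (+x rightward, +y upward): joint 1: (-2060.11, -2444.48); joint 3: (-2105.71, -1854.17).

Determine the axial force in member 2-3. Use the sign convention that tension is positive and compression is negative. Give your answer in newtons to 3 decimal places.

N=4 nodes, M=5 members, R=3 reactions → 2N=8, M+R=8
member 0 (0-1): L=7.3990, (cx,cy)=(0.3603,0.9328)
member 1 (0-2): L=5.3100, (cx,cy)=(1.0000,0.0000)
member 2 (1-2): L=7.3911, (cx,cy)=(0.3577,-0.9338)
member 3 (1-3): L=5.1368, (cx,cy)=(0.9995,0.0329)
member 4 (2-3): L=7.4966, (cx,cy)=(0.3322,0.9432)
solve A·x = −loads:
  F[0-1] = -6249.2753 N (compression)
  F[0-2] = -1914.0868 N (compression)
  F[1-2] = +3573.0884 N (tension)
  F[1-3] = -1470.6117 N (compression)
  F[2-3] = -1914.4785 N (compression)
  Rx@0 = +4165.8200 N
  Ry@0 = +5829.5059 N
  Ry@2 = -1530.8559 N

-1914.479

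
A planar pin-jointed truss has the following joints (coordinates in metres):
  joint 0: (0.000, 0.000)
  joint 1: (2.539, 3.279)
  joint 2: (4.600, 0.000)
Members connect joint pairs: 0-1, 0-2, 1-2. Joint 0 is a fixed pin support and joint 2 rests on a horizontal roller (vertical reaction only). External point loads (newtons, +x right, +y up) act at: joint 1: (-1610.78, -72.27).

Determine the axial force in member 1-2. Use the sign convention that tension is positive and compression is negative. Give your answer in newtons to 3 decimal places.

N=3 nodes, M=3 members, R=3 reactions → 2N=6, M+R=6
member 0 (0-1): L=4.1471, (cx,cy)=(0.6122,0.7907)
member 1 (0-2): L=4.6000, (cx,cy)=(1.0000,0.0000)
member 2 (1-2): L=3.8729, (cx,cy)=(0.5322,-0.8466)
solve A·x = −loads:
  F[0-1] = -1493.1375 N (compression)
  F[0-2] = -696.6269 N (compression)
  F[1-2] = +1309.0659 N (tension)
  Rx@0 = +1610.7800 N
  Ry@0 = +1180.5861 N
  Ry@2 = -1108.3161 N

1309.066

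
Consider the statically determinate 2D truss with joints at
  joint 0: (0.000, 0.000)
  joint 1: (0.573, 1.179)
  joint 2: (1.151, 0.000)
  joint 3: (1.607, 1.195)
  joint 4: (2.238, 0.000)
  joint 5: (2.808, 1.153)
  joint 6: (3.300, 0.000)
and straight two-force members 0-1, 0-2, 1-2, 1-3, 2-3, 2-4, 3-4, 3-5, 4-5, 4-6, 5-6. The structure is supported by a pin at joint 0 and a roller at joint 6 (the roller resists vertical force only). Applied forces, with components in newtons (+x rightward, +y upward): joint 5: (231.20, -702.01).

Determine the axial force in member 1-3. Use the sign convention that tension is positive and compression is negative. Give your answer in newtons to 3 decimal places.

-23.143

N=7 nodes, M=11 members, R=3 reactions → 2N=14, M+R=14
member 0 (0-1): L=1.3109, (cx,cy)=(0.4371,0.8994)
member 1 (0-2): L=1.1510, (cx,cy)=(1.0000,0.0000)
member 2 (1-2): L=1.3131, (cx,cy)=(0.4402,-0.8979)
member 3 (1-3): L=1.0341, (cx,cy)=(0.9999,0.0155)
member 4 (2-3): L=1.2790, (cx,cy)=(0.3565,0.9343)
member 5 (2-4): L=1.0870, (cx,cy)=(1.0000,0.0000)
member 6 (3-4): L=1.3514, (cx,cy)=(0.4669,-0.8843)
member 7 (3-5): L=1.2017, (cx,cy)=(0.9994,-0.0349)
member 8 (4-5): L=1.2862, (cx,cy)=(0.4432,0.8964)
member 9 (4-6): L=1.0620, (cx,cy)=(1.0000,0.0000)
member 10 (5-6): L=1.2536, (cx,cy)=(0.3925,-0.9198)
solve A·x = −loads:
  F[0-1] = -26.5547 N (compression)
  F[0-2] = +242.8075 N (tension)
  F[1-2] = +26.2003 N (tension)
  F[1-3] = -23.1434 N (compression)
  F[2-3] = -25.1799 N (compression)
  F[2-4] = +263.3177 N (tension)
  F[3-4] = +28.8107 N (tension)
  F[3-5] = -45.5983 N (compression)
  F[4-5] = -28.4203 N (compression)
  F[4-6] = +289.3654 N (tension)
  F[5-6] = -737.2842 N (compression)
  Rx@0 = -231.2000 N
  Ry@0 = +23.8834 N
  Ry@6 = +678.1266 N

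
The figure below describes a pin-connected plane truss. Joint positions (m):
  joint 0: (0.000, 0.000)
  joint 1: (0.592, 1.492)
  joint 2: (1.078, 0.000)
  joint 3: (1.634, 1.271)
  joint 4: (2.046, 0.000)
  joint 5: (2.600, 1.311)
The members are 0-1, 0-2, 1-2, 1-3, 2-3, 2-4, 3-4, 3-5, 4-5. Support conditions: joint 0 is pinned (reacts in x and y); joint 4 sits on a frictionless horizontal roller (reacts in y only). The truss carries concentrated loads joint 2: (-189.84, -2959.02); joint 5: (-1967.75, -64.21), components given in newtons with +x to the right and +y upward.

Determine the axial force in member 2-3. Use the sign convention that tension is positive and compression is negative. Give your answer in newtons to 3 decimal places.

-130.506

N=6 nodes, M=9 members, R=3 reactions → 2N=12, M+R=12
member 0 (0-1): L=1.6052, (cx,cy)=(0.3688,0.9295)
member 1 (0-2): L=1.0780, (cx,cy)=(1.0000,0.0000)
member 2 (1-2): L=1.5692, (cx,cy)=(0.3097,-0.9508)
member 3 (1-3): L=1.0652, (cx,cy)=(0.9782,-0.2075)
member 4 (2-3): L=1.3873, (cx,cy)=(0.4008,0.9162)
member 5 (2-4): L=0.9680, (cx,cy)=(1.0000,0.0000)
member 6 (3-4): L=1.3361, (cx,cy)=(0.3084,-0.9513)
member 7 (3-5): L=0.9668, (cx,cy)=(0.9991,0.0414)
member 8 (4-5): L=1.4232, (cx,cy)=(0.3893,0.9211)
solve A·x = −loads:
  F[0-1] = -2843.9251 N (compression)
  F[0-2] = -1108.7182 N (compression)
  F[1-2] = +3237.7957 N (tension)
  F[1-3] = -2097.3200 N (compression)
  F[2-3] = -130.5059 N (compression)
  F[2-4] = +136.2364 N (tension)
  F[3-4] = -417.7229 N (compression)
  F[3-5] = -1976.8706 N (compression)
  F[4-5] = +19.0829 N (tension)
  Rx@0 = +2157.5900 N
  Ry@0 = +2643.4405 N
  Ry@4 = +379.7895 N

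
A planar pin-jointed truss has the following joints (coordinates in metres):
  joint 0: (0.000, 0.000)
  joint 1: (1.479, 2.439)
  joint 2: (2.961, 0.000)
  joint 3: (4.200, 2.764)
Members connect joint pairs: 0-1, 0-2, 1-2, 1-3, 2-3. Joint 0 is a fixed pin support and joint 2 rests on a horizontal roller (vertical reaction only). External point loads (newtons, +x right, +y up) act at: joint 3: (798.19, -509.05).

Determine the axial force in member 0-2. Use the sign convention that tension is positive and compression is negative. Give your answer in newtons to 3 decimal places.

N=4 nodes, M=5 members, R=3 reactions → 2N=8, M+R=8
member 0 (0-1): L=2.8524, (cx,cy)=(0.5185,0.8551)
member 1 (0-2): L=2.9610, (cx,cy)=(1.0000,0.0000)
member 2 (1-2): L=2.8540, (cx,cy)=(0.5193,-0.8546)
member 3 (1-3): L=2.7403, (cx,cy)=(0.9929,0.1186)
member 4 (2-3): L=3.0290, (cx,cy)=(0.4090,0.9125)
solve A·x = −loads:
  F[0-1] = +1120.4827 N (tension)
  F[0-2] = +217.2068 N (tension)
  F[1-2] = -969.5304 N (compression)
  F[1-3] = +1092.1488 N (tension)
  F[2-3] = -699.8001 N (compression)
  Rx@0 = -798.1900 N
  Ry@0 = -958.0919 N
  Ry@2 = +1467.1419 N

217.207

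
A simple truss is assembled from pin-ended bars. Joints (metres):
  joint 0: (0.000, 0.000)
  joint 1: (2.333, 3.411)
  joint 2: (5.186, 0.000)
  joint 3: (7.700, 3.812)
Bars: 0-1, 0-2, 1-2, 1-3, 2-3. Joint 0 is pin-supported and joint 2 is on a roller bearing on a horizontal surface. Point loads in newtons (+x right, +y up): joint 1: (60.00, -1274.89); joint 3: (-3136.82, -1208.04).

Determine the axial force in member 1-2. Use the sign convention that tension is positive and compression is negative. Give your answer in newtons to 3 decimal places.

1203.587

N=4 nodes, M=5 members, R=3 reactions → 2N=8, M+R=8
member 0 (0-1): L=4.1325, (cx,cy)=(0.5645,0.8254)
member 1 (0-2): L=5.1860, (cx,cy)=(1.0000,0.0000)
member 2 (1-2): L=4.4469, (cx,cy)=(0.6416,-0.7671)
member 3 (1-3): L=5.3820, (cx,cy)=(0.9972,0.0745)
member 4 (2-3): L=4.5663, (cx,cy)=(0.5505,0.8348)
solve A·x = −loads:
  F[0-1] = -2885.8878 N (compression)
  F[0-2] = -1447.6061 N (compression)
  F[1-2] = +1203.5871 N (tension)
  F[1-3] = -2468.2683 N (compression)
  F[2-3] = -1226.7975 N (compression)
  Rx@0 = +3076.8200 N
  Ry@0 = +2382.0182 N
  Ry@2 = +100.9118 N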